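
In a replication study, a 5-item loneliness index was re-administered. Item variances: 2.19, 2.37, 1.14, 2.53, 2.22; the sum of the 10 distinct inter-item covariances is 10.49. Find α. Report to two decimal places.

Σσ²ᵢ = 2.19 + 2.37 + 1.14 + 2.53 + 2.22 = 10.45
Sum of distinct covariances = 10.49
total variance = Σσ²ᵢ + 2·Σcov = 10.45 + 2 × 10.49 = 31.43
α = (5/4)·(1 − 10.45/31.43) = 0.83

α = 0.83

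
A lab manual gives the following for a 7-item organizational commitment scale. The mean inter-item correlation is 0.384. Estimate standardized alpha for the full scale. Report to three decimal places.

α = 0.814

Standardized α = k·r̄ / (1 + (k−1)·r̄) = 7 × 0.384 / (1 + 6 × 0.384)
  = 2.6880 / 3.3040 = 0.814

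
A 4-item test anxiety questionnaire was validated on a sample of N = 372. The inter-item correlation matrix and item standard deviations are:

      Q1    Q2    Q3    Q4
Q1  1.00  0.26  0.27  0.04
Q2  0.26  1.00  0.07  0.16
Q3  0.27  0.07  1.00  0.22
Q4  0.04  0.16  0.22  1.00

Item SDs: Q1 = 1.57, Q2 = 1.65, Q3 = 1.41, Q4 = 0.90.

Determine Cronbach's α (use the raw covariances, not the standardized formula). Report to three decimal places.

Σσ²ᵢ = 1.57² + 1.65² + 1.41² + 0.90² = 7.9855
Covariances σ_ij = r_ij · s_i · s_j:
  σ(Q1,Q2) = 0.26 × 1.57 × 1.65 = 0.6735
  σ(Q1,Q3) = 0.27 × 1.57 × 1.41 = 0.5977
  σ(Q1,Q4) = 0.04 × 1.57 × 0.90 = 0.0565
  σ(Q2,Q3) = 0.07 × 1.65 × 1.41 = 0.1629
  σ(Q2,Q4) = 0.16 × 1.65 × 0.90 = 0.2376
  σ(Q3,Q4) = 0.22 × 1.41 × 0.90 = 0.2792
σ²_T = Σσ²ᵢ + 2·Σσ_ij = 7.9855 + 2 × 2.0074 = 12.0003
α = (4/3)·(1 − 7.9855/12.0003) = 0.446

α = 0.446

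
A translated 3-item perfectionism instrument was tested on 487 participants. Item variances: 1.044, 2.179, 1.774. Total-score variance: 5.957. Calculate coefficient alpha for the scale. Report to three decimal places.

coefficient alpha = 0.242

ΣVar(i) = 1.044 + 2.179 + 1.774 = 4.997
α = (k/(k−1))·(1 − ΣVar(i)/σ²_total) = (3/2)·(1 − 4.997/5.957) = 0.242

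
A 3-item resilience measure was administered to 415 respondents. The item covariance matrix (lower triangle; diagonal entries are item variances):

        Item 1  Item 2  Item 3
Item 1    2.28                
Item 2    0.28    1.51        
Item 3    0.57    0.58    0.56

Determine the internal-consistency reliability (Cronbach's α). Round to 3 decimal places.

Σσ²ᵢ = 2.28 + 1.51 + 0.56 = 4.35
Sum of off-diagonal covariances = 1.43
σ²_T = 4.35 + 2 × 1.43 = 7.21
α = (k/(k−1))·(1 − Σσ²ᵢ/σ²_T) = (3/2)·(1 − 4.35/7.21) = 0.595

Cronbach's α = 0.595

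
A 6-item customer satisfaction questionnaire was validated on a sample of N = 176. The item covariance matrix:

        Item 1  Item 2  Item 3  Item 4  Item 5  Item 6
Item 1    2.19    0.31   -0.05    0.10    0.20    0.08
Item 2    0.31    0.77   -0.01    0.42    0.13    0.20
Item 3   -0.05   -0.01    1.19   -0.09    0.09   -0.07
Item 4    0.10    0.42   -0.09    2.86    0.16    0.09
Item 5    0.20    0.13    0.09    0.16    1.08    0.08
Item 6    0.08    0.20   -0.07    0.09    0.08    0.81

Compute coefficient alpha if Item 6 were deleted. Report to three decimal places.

Remaining items: Item 1, Item 2, Item 3, Item 4, Item 5 (k = 5).
Σσ²ᵢ = 2.19 + 0.77 + 1.19 + 2.86 + 1.08 = 8.09
total variance = 8.09 + 2 × 1.26 = 10.61
α (item deleted) = (5/4)·(1 − 8.09/10.61) = 0.297

coefficient alpha = 0.297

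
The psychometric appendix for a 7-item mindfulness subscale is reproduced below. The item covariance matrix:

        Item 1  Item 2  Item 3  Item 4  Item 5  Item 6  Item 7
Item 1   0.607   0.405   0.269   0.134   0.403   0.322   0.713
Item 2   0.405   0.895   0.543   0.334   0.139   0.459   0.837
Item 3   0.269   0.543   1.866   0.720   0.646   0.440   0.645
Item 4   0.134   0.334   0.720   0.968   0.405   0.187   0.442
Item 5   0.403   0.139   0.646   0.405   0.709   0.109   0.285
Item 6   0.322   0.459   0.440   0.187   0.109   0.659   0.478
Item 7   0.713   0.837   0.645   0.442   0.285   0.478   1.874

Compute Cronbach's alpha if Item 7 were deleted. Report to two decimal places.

Cronbach's alpha = 0.79

Remaining items: Item 1, Item 2, Item 3, Item 4, Item 5, Item 6 (k = 6).
sum of item variances = 0.607 + 0.895 + 1.866 + 0.968 + 0.709 + 0.659 = 5.704
total variance = 5.704 + 2 × 5.515 = 16.734
α (item deleted) = (6/5)·(1 − 5.704/16.734) = 0.79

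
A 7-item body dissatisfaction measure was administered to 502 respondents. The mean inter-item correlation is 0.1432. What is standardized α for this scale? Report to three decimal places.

standardized α = 0.539

Standardized α = k·r̄ / (1 + (k−1)·r̄) = 7 × 0.1432 / (1 + 6 × 0.1432)
  = 1.0024 / 1.8592 = 0.539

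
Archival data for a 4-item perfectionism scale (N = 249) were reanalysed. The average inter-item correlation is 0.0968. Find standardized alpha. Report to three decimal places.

α = 0.300

Standardized α = k·r̄ / (1 + (k−1)·r̄) = 4 × 0.0968 / (1 + 3 × 0.0968)
  = 0.3872 / 1.2904 = 0.300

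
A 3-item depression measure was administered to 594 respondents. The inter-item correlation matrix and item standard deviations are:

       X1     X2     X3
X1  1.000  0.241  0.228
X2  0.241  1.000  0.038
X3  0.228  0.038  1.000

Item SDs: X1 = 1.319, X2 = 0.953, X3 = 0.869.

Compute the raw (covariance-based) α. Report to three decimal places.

Σσ²ᵢ = 1.319² + 0.953² + 0.869² = 3.4031
Covariances σ_ij = r_ij · s_i · s_j:
  σ(X1,X2) = 0.241 × 1.319 × 0.953 = 0.3029
  σ(X1,X3) = 0.228 × 1.319 × 0.869 = 0.2613
  σ(X2,X3) = 0.038 × 0.953 × 0.869 = 0.0315
σ²_T = Σσ²ᵢ + 2·Σσ_ij = 3.4031 + 2 × 0.5957 = 4.5945
α = (3/2)·(1 − 3.4031/4.5945) = 0.389

α = 0.389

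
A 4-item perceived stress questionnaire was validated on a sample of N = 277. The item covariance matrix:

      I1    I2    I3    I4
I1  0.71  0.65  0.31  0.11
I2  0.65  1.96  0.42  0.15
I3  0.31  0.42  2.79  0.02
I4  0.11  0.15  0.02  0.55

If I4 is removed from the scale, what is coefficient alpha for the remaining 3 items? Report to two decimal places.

Remaining items: I1, I2, I3 (k = 3).
Σσᵢ² = 0.71 + 1.96 + 2.79 = 5.46
σ²_T = 5.46 + 2 × 1.38 = 8.22
α (item deleted) = (3/2)·(1 − 5.46/8.22) = 0.50

coefficient alpha = 0.50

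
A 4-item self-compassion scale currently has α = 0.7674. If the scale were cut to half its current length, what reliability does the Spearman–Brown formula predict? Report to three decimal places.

Length factor m = 1/2
α' = m·α / (1 − (1−m)·α)
   = 1/2 × 0.7674 / (1 − (1 − 1/2) × 0.7674)
   = 0.3837 / 0.6163 = 0.623

predicted reliability = 0.623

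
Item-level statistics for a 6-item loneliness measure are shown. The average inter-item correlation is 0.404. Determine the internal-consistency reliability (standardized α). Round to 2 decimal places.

standardized α = 0.80

Standardized α = k·r̄ / (1 + (k−1)·r̄) = 6 × 0.404 / (1 + 5 × 0.404)
  = 2.4240 / 3.0200 = 0.80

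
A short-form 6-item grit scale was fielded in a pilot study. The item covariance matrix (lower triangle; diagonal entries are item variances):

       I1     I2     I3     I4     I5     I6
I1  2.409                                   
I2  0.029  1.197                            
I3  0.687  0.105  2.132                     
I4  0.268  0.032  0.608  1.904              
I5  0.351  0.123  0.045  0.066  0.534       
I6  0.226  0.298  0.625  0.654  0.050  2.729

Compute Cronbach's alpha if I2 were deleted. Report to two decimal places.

Cronbach's alpha = 0.53

Remaining items: I1, I3, I4, I5, I6 (k = 5).
Σσ²ᵢ = 2.409 + 2.132 + 1.904 + 0.534 + 2.729 = 9.708
σ²_total = 9.708 + 2 × 3.580 = 16.868
α (item deleted) = (5/4)·(1 − 9.708/16.868) = 0.53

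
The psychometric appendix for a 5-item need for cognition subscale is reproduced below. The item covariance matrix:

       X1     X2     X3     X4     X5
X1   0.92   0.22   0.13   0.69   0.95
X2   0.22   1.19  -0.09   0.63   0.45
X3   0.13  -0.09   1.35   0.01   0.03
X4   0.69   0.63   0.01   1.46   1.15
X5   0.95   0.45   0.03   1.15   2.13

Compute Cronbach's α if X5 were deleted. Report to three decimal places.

Remaining items: X1, X2, X3, X4 (k = 4).
Σσᵢ² = 0.92 + 1.19 + 1.35 + 1.46 = 4.92
total variance = 4.92 + 2 × 1.59 = 8.10
α (item deleted) = (4/3)·(1 − 4.92/8.10) = 0.523

α = 0.523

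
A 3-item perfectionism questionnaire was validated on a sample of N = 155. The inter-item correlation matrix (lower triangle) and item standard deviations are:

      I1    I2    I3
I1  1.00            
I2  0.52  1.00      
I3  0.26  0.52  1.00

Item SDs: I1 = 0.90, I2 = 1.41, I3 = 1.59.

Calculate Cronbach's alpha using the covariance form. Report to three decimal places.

α = 0.678

Σσ²ᵢ = 0.90² + 1.41² + 1.59² = 5.3262
Covariances σ_ij = r_ij · s_i · s_j:
  σ(I1,I2) = 0.52 × 0.90 × 1.41 = 0.6599
  σ(I1,I3) = 0.26 × 0.90 × 1.59 = 0.3721
  σ(I2,I3) = 0.52 × 1.41 × 1.59 = 1.1658
σ²_T = Σσ²ᵢ + 2·Σσ_ij = 5.3262 + 2 × 2.1978 = 9.7218
α = (3/2)·(1 − 5.3262/9.7218) = 0.678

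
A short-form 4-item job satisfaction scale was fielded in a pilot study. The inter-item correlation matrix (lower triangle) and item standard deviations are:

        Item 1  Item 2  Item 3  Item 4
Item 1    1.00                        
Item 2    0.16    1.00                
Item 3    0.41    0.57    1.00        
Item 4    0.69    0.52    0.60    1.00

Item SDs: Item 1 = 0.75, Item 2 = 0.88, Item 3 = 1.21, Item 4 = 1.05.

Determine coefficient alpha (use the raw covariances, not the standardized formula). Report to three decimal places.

α = 0.794

Σσ²ᵢ = 0.75² + 0.88² + 1.21² + 1.05² = 3.9035
Covariances σ_ij = r_ij · s_i · s_j:
  σ(Item 1,Item 2) = 0.16 × 0.75 × 0.88 = 0.1056
  σ(Item 1,Item 3) = 0.41 × 0.75 × 1.21 = 0.3721
  σ(Item 1,Item 4) = 0.69 × 0.75 × 1.05 = 0.5434
  σ(Item 2,Item 3) = 0.57 × 0.88 × 1.21 = 0.6069
  σ(Item 2,Item 4) = 0.52 × 0.88 × 1.05 = 0.4805
  σ(Item 3,Item 4) = 0.60 × 1.21 × 1.05 = 0.7623
σ²_T = Σσ²ᵢ + 2·Σσ_ij = 3.9035 + 2 × 2.8708 = 9.6451
α = (4/3)·(1 − 3.9035/9.6451) = 0.794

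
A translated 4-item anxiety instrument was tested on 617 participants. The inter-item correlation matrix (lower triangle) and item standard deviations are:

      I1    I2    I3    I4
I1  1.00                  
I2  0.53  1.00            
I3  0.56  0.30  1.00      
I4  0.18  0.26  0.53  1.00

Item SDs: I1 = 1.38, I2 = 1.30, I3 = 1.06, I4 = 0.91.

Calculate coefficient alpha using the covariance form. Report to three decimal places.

α = 0.717

Σσ²ᵢ = 1.38² + 1.30² + 1.06² + 0.91² = 5.5461
Covariances σ_ij = r_ij · s_i · s_j:
  σ(I1,I2) = 0.53 × 1.38 × 1.30 = 0.9508
  σ(I1,I3) = 0.56 × 1.38 × 1.06 = 0.8192
  σ(I1,I4) = 0.18 × 1.38 × 0.91 = 0.2260
  σ(I2,I3) = 0.30 × 1.30 × 1.06 = 0.4134
  σ(I2,I4) = 0.26 × 1.30 × 0.91 = 0.3076
  σ(I3,I4) = 0.53 × 1.06 × 0.91 = 0.5112
σ²_T = Σσ²ᵢ + 2·Σσ_ij = 5.5461 + 2 × 3.2282 = 12.0025
α = (4/3)·(1 − 5.5461/12.0025) = 0.717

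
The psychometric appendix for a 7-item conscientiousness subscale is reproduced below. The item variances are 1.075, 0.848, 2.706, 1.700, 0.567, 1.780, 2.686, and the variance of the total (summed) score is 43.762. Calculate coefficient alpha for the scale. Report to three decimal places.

coefficient alpha = 0.864

ΣVar(i) = 1.075 + 0.848 + 2.706 + 1.700 + 0.567 + 1.780 + 2.686 = 11.362
α = (k/(k−1))·(1 − ΣVar(i)/Var(T)) = (7/6)·(1 − 11.362/43.762) = 0.864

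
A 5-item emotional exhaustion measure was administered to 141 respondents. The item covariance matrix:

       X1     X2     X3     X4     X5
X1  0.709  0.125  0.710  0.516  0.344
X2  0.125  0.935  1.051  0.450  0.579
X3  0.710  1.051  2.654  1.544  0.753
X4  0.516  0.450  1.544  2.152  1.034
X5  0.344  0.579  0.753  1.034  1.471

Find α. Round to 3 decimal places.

α = 0.803

ΣVar(i) = 0.709 + 0.935 + 2.654 + 2.152 + 1.471 = 7.921
Σ_{i<j} σ_ij = 7.106
σ²_total = 7.921 + 2 × 7.106 = 22.133
α = (k/(k−1))·(1 − ΣVar(i)/σ²_total) = (5/4)·(1 − 7.921/22.133) = 0.803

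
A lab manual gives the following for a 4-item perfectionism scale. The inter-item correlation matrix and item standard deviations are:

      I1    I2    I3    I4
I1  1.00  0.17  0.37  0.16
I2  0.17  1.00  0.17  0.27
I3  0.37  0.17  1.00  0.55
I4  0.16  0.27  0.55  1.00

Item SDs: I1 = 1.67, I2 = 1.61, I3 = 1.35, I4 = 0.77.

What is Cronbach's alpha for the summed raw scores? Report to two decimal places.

Cronbach's alpha = 0.55

Σσ²ᵢ = 1.67² + 1.61² + 1.35² + 0.77² = 7.7964
Covariances σ_ij = r_ij · s_i · s_j:
  σ(I1,I2) = 0.17 × 1.67 × 1.61 = 0.4571
  σ(I1,I3) = 0.37 × 1.67 × 1.35 = 0.8342
  σ(I1,I4) = 0.16 × 1.67 × 0.77 = 0.2057
  σ(I2,I3) = 0.17 × 1.61 × 1.35 = 0.3695
  σ(I2,I4) = 0.27 × 1.61 × 0.77 = 0.3347
  σ(I3,I4) = 0.55 × 1.35 × 0.77 = 0.5717
σ²_T = Σσ²ᵢ + 2·Σσ_ij = 7.7964 + 2 × 2.7729 = 13.3422
α = (4/3)·(1 − 7.7964/13.3422) = 0.55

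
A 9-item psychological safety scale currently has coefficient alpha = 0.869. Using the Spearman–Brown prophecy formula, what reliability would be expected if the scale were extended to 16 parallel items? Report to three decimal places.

predicted reliability = 0.922

Length factor m = 16/9 = 1.7778
α' = m·α / (1 + (m−1)·α)
   = 16/9 × 0.869 / (1 + (16/9 − 1) × 0.869)
   = 1.5449 / 1.6759 = 0.922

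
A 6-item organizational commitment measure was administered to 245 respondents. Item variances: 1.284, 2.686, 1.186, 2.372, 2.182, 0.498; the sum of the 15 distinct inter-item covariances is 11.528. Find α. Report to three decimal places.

ΣVar(i) = 1.284 + 2.686 + 1.186 + 2.372 + 2.182 + 0.498 = 10.208
Sum of distinct covariances = 11.528
σ²_T = ΣVar(i) + 2·Σcov = 10.208 + 2 × 11.528 = 33.264
α = (6/5)·(1 − 10.208/33.264) = 0.832

α = 0.832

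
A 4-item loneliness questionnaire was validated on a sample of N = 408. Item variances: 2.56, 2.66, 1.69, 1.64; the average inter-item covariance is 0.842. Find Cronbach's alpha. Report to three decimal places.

Σσᵢ² = 2.56 + 2.66 + 1.69 + 1.64 = 8.55
Sum of the 6 distinct covariances = 6 × 0.842 = 5.052
σ²_T = Σσᵢ² + 2·Σcov = 8.55 + 2 × 5.052 = 18.654
α = (4/3)·(1 − 8.55/18.654) = 0.722

α = 0.722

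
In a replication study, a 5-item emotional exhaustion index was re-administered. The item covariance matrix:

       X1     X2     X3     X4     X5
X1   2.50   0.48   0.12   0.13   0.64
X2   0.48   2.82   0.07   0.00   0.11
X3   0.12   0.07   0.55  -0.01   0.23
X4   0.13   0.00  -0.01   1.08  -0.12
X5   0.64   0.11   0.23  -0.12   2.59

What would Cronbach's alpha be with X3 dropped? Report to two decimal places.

Cronbach's alpha = 0.29

Remaining items: X1, X2, X4, X5 (k = 4).
Σσᵢ² = 2.50 + 2.82 + 1.08 + 2.59 = 8.99
total variance = 8.99 + 2 × 1.24 = 11.47
α (item deleted) = (4/3)·(1 − 8.99/11.47) = 0.29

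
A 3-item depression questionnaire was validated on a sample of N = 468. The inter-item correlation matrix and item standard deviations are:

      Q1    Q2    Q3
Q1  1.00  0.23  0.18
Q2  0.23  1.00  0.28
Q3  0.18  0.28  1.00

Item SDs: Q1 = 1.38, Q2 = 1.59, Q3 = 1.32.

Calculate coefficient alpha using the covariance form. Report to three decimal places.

Σσ²ᵢ = 1.38² + 1.59² + 1.32² = 6.1749
Covariances σ_ij = r_ij · s_i · s_j:
  σ(Q1,Q2) = 0.23 × 1.38 × 1.59 = 0.5047
  σ(Q1,Q3) = 0.18 × 1.38 × 1.32 = 0.3279
  σ(Q2,Q3) = 0.28 × 1.59 × 1.32 = 0.5877
σ²_T = Σσ²ᵢ + 2·Σσ_ij = 6.1749 + 2 × 1.4203 = 9.0155
α = (3/2)·(1 − 6.1749/9.0155) = 0.473

coefficient alpha = 0.473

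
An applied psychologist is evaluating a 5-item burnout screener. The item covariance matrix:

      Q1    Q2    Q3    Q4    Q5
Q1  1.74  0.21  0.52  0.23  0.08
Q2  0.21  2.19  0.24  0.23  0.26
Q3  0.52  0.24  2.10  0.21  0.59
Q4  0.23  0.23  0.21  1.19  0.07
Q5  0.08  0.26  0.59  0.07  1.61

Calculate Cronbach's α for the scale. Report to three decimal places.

Σσ²ᵢ = 1.74 + 2.19 + 2.10 + 1.19 + 1.61 = 8.83
Sum of the distinct covariances = 2.64
total variance = 8.83 + 2 × 2.64 = 14.11
α = (k/(k−1))·(1 − Σσ²ᵢ/total variance) = (5/4)·(1 − 8.83/14.11) = 0.468

Cronbach's α = 0.468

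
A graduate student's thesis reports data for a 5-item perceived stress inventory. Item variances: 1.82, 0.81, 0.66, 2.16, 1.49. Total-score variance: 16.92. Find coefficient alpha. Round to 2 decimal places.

Σσ²ᵢ = 1.82 + 0.81 + 0.66 + 2.16 + 1.49 = 6.94
α = (k/(k−1))·(1 − Σσ²ᵢ/σ²_T) = (5/4)·(1 − 6.94/16.92) = 0.74

α = 0.74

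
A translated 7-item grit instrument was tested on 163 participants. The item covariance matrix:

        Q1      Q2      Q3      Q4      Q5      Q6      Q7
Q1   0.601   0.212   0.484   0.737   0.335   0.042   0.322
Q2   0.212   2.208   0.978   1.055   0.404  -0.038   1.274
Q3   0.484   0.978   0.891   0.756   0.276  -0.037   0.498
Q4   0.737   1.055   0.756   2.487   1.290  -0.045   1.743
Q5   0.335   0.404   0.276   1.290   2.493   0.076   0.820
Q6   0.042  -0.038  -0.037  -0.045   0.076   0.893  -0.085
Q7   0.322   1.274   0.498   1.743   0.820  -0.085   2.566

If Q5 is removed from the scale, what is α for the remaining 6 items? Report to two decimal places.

α = 0.74

Remaining items: Q1, Q2, Q3, Q4, Q6, Q7 (k = 6).
ΣVar(i) = 0.601 + 2.208 + 0.891 + 2.487 + 0.893 + 2.566 = 9.646
Var(T) = 9.646 + 2 × 7.896 = 25.438
α (item deleted) = (6/5)·(1 − 9.646/25.438) = 0.74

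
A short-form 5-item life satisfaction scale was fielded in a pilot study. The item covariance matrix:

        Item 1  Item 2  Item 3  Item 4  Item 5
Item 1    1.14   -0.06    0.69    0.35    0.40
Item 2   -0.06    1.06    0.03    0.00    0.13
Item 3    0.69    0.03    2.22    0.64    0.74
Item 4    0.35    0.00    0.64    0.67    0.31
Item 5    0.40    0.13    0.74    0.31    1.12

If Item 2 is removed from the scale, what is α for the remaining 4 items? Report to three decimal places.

Remaining items: Item 1, Item 3, Item 4, Item 5 (k = 4).
Σσ²ᵢ = 1.14 + 2.22 + 0.67 + 1.12 = 5.15
σ²_total = 5.15 + 2 × 3.13 = 11.41
α (item deleted) = (4/3)·(1 − 5.15/11.41) = 0.732

α = 0.732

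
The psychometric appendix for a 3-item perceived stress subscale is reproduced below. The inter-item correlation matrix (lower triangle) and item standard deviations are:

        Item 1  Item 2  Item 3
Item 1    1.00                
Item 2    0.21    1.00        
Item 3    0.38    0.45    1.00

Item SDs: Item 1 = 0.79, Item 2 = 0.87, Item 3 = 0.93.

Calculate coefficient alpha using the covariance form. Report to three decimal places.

coefficient alpha = 0.618

Σσ²ᵢ = 0.79² + 0.87² + 0.93² = 2.2459
Covariances σ_ij = r_ij · s_i · s_j:
  σ(Item 1,Item 2) = 0.21 × 0.79 × 0.87 = 0.1443
  σ(Item 1,Item 3) = 0.38 × 0.79 × 0.93 = 0.2792
  σ(Item 2,Item 3) = 0.45 × 0.87 × 0.93 = 0.3641
σ²_T = Σσ²ᵢ + 2·Σσ_ij = 2.2459 + 2 × 0.7876 = 3.8211
α = (3/2)·(1 − 2.2459/3.8211) = 0.618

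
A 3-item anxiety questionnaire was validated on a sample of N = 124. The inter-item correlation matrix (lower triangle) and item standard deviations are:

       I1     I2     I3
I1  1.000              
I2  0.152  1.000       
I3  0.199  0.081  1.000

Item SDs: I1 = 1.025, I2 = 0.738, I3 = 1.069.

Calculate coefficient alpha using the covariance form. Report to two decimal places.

Σσ²ᵢ = 1.025² + 0.738² + 1.069² = 2.7380
Covariances σ_ij = r_ij · s_i · s_j:
  σ(I1,I2) = 0.152 × 1.025 × 0.738 = 0.1150
  σ(I1,I3) = 0.199 × 1.025 × 1.069 = 0.2180
  σ(I2,I3) = 0.081 × 0.738 × 1.069 = 0.0639
σ²_T = Σσ²ᵢ + 2·Σσ_ij = 2.7380 + 2 × 0.3969 = 3.5318
α = (3/2)·(1 − 2.7380/3.5318) = 0.34

coefficient alpha = 0.34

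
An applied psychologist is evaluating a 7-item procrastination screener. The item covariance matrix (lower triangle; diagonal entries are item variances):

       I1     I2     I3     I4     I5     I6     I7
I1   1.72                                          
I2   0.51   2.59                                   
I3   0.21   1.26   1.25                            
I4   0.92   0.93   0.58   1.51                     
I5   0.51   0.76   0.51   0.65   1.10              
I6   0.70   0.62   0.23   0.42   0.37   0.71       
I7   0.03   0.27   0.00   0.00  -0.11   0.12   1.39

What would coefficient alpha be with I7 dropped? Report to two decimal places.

coefficient alpha = 0.81

Remaining items: I1, I2, I3, I4, I5, I6 (k = 6).
Σσ²ᵢ = 1.72 + 2.59 + 1.25 + 1.51 + 1.10 + 0.71 = 8.88
total variance = 8.88 + 2 × 9.18 = 27.24
α (item deleted) = (6/5)·(1 − 8.88/27.24) = 0.81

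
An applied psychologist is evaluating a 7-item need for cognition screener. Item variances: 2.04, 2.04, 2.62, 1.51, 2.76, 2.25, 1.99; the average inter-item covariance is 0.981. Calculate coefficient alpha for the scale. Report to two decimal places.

ΣVar(i) = 2.04 + 2.04 + 2.62 + 1.51 + 2.76 + 2.25 + 1.99 = 15.21
Sum of the 21 distinct covariances = 21 × 0.981 = 20.601
σ²_T = ΣVar(i) + 2·Σcov = 15.21 + 2 × 20.601 = 56.412
α = (7/6)·(1 − 15.21/56.412) = 0.85

coefficient alpha = 0.85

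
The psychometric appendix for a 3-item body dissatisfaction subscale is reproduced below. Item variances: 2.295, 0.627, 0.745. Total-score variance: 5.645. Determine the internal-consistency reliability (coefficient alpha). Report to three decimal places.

coefficient alpha = 0.526

sum of item variances = 2.295 + 0.627 + 0.745 = 3.667
α = (k/(k−1))·(1 − sum of item variances/σ²_total) = (3/2)·(1 − 3.667/5.645) = 0.526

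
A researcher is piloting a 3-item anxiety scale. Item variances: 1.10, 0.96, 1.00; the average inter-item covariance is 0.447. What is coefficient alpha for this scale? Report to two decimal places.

coefficient alpha = 0.70

ΣVar(i) = 1.10 + 0.96 + 1.00 = 3.06
Sum of the 3 distinct covariances = 3 × 0.447 = 1.341
total variance = ΣVar(i) + 2·Σcov = 3.06 + 2 × 1.341 = 5.742
α = (3/2)·(1 − 3.06/5.742) = 0.70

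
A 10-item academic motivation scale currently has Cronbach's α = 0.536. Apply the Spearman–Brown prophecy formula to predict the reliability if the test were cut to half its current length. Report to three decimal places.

predicted reliability = 0.366

Length factor m = 1/2
α' = m·α / (1 − (1−m)·α)
   = 1/2 × 0.536 / (1 − (1 − 1/2) × 0.536)
   = 0.2680 / 0.7320 = 0.366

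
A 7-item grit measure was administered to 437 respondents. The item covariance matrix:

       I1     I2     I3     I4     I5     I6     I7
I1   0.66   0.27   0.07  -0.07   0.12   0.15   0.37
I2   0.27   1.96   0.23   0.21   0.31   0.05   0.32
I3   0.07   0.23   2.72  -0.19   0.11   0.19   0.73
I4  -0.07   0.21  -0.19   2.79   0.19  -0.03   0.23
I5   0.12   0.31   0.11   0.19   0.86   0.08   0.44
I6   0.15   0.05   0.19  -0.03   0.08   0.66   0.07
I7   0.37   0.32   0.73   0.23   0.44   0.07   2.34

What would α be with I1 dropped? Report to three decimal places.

Remaining items: I2, I3, I4, I5, I6, I7 (k = 6).
Σσᵢ² = 1.96 + 2.72 + 2.79 + 0.86 + 0.66 + 2.34 = 11.33
total variance = 11.33 + 2 × 2.94 = 17.21
α (item deleted) = (6/5)·(1 − 11.33/17.21) = 0.410

α = 0.410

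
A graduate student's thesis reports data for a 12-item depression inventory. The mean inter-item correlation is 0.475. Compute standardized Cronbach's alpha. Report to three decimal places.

Standardized α = k·r̄ / (1 + (k−1)·r̄) = 12 × 0.475 / (1 + 11 × 0.475)
  = 5.7000 / 6.2250 = 0.916

α = 0.916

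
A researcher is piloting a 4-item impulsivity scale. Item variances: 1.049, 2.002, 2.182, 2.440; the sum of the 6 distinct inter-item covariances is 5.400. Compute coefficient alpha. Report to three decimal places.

Σσᵢ² = 1.049 + 2.002 + 2.182 + 2.440 = 7.673
Sum of distinct covariances = 5.400
total variance = Σσᵢ² + 2·Σcov = 7.673 + 2 × 5.400 = 18.473
α = (4/3)·(1 − 7.673/18.473) = 0.780

α = 0.780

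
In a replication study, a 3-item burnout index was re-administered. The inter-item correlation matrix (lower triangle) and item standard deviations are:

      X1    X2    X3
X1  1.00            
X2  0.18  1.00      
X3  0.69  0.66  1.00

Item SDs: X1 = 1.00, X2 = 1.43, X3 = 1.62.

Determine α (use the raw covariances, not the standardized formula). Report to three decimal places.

Σσ²ᵢ = 1.00² + 1.43² + 1.62² = 5.6693
Covariances σ_ij = r_ij · s_i · s_j:
  σ(X1,X2) = 0.18 × 1.00 × 1.43 = 0.2574
  σ(X1,X3) = 0.69 × 1.00 × 1.62 = 1.1178
  σ(X2,X3) = 0.66 × 1.43 × 1.62 = 1.5290
σ²_T = Σσ²ᵢ + 2·Σσ_ij = 5.6693 + 2 × 2.9042 = 11.4777
α = (3/2)·(1 − 5.6693/11.4777) = 0.759

α = 0.759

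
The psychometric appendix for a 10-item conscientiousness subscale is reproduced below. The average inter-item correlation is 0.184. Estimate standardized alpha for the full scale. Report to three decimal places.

α = 0.693

Standardized α = k·r̄ / (1 + (k−1)·r̄) = 10 × 0.184 / (1 + 9 × 0.184)
  = 1.8400 / 2.6560 = 0.693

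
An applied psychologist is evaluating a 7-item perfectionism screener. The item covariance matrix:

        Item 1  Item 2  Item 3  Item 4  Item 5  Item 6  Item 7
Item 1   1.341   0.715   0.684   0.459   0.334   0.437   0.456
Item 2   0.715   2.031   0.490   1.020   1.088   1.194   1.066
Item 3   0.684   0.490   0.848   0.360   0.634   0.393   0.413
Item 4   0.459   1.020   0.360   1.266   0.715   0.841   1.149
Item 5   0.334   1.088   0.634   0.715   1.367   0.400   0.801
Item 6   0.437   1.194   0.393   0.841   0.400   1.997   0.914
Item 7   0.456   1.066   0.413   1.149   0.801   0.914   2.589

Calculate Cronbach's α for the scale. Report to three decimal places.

sum of item variances = 1.341 + 2.031 + 0.848 + 1.266 + 1.367 + 1.997 + 2.589 = 11.439
Sum of off-diagonal covariances = 14.563
total variance = 11.439 + 2 × 14.563 = 40.565
α = (k/(k−1))·(1 − sum of item variances/total variance) = (7/6)·(1 − 11.439/40.565) = 0.838

Cronbach's α = 0.838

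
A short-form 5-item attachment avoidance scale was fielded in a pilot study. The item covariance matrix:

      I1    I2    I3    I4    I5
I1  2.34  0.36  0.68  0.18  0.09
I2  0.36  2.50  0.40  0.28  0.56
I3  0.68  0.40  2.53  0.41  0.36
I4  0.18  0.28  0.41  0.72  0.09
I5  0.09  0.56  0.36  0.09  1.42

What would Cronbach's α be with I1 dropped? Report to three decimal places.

Cronbach's α = 0.493

Remaining items: I2, I3, I4, I5 (k = 4).
Σσᵢ² = 2.50 + 2.53 + 0.72 + 1.42 = 7.17
σ²_T = 7.17 + 2 × 2.10 = 11.37
α (item deleted) = (4/3)·(1 − 7.17/11.37) = 0.493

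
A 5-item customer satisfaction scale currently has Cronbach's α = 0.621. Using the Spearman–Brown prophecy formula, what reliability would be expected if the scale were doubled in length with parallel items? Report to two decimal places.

predicted reliability = 0.77

Length factor m = 2
α' = m·α / (1 + (m−1)·α)
   = 2 × 0.621 / (1 + (2 − 1) × 0.621)
   = 1.2420 / 1.6210 = 0.77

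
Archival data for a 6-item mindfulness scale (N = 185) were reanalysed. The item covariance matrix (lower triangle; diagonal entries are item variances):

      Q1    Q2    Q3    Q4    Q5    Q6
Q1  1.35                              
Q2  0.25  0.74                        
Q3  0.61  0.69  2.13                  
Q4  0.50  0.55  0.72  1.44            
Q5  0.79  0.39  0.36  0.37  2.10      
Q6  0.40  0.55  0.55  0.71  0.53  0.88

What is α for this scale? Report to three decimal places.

α = 0.778

Σσ²ᵢ = 1.35 + 0.74 + 2.13 + 1.44 + 2.10 + 0.88 = 8.64
Sum of the distinct covariances = 7.97
σ²_total = 8.64 + 2 × 7.97 = 24.58
α = (k/(k−1))·(1 − Σσ²ᵢ/σ²_total) = (6/5)·(1 − 8.64/24.58) = 0.778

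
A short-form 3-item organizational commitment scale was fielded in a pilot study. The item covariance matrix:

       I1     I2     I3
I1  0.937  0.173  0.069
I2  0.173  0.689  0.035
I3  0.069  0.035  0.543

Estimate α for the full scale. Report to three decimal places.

ΣVar(i) = 0.937 + 0.689 + 0.543 = 2.169
Sum of off-diagonal covariances = 0.277
total variance = 2.169 + 2 × 0.277 = 2.723
α = (k/(k−1))·(1 − ΣVar(i)/total variance) = (3/2)·(1 − 2.169/2.723) = 0.305

α = 0.305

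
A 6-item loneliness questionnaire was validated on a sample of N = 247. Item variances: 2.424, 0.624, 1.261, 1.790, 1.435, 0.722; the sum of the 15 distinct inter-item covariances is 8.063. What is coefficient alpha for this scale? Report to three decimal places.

Σσᵢ² = 2.424 + 0.624 + 1.261 + 1.790 + 1.435 + 0.722 = 8.256
Sum of distinct covariances = 8.063
Var(T) = Σσᵢ² + 2·Σcov = 8.256 + 2 × 8.063 = 24.382
α = (6/5)·(1 − 8.256/24.382) = 0.794

α = 0.794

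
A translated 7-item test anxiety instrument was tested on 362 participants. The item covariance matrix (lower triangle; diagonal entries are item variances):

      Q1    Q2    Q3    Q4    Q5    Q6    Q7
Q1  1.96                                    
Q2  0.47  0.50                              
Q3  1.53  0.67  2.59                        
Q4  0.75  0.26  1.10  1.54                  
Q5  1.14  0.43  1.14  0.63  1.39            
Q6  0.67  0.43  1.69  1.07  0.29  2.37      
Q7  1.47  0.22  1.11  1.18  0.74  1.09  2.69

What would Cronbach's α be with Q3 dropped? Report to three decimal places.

α = 0.810

Remaining items: Q1, Q2, Q4, Q5, Q6, Q7 (k = 6).
ΣVar(i) = 1.96 + 0.50 + 1.54 + 1.39 + 2.37 + 2.69 = 10.45
Var(T) = 10.45 + 2 × 10.84 = 32.13
α (item deleted) = (6/5)·(1 − 10.45/32.13) = 0.810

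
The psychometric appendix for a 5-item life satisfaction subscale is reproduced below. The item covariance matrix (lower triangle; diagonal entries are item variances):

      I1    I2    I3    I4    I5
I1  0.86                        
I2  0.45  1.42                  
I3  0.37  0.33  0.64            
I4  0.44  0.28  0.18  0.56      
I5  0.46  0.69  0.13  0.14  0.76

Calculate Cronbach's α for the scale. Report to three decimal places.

ΣVar(i) = 0.86 + 1.42 + 0.64 + 0.56 + 0.76 = 4.24
Sum of off-diagonal covariances = 3.47
σ²_total = 4.24 + 2 × 3.47 = 11.18
α = (k/(k−1))·(1 − ΣVar(i)/σ²_total) = (5/4)·(1 − 4.24/11.18) = 0.776

Cronbach's α = 0.776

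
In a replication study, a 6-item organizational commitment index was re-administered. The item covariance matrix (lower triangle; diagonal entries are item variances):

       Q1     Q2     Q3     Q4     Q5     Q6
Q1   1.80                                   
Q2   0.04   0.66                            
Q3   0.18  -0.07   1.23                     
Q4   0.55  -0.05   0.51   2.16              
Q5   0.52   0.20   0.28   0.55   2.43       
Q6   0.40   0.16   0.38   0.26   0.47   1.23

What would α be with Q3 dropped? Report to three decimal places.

Remaining items: Q1, Q2, Q4, Q5, Q6 (k = 5).
sum of item variances = 1.80 + 0.66 + 2.16 + 2.43 + 1.23 = 8.28
σ²_total = 8.28 + 2 × 3.10 = 14.48
α (item deleted) = (5/4)·(1 − 8.28/14.48) = 0.535

α = 0.535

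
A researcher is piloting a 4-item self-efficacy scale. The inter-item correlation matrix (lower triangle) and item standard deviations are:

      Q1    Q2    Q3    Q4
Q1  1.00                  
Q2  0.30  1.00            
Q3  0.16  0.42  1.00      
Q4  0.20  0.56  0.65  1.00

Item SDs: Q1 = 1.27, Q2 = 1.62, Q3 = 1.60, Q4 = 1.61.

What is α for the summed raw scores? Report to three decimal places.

Σσ²ᵢ = 1.27² + 1.62² + 1.60² + 1.61² = 9.3894
Covariances σ_ij = r_ij · s_i · s_j:
  σ(Q1,Q2) = 0.30 × 1.27 × 1.62 = 0.6172
  σ(Q1,Q3) = 0.16 × 1.27 × 1.60 = 0.3251
  σ(Q1,Q4) = 0.20 × 1.27 × 1.61 = 0.4089
  σ(Q2,Q3) = 0.42 × 1.62 × 1.60 = 1.0886
  σ(Q2,Q4) = 0.56 × 1.62 × 1.61 = 1.4606
  σ(Q3,Q4) = 0.65 × 1.60 × 1.61 = 1.6744
σ²_T = Σσ²ᵢ + 2·Σσ_ij = 9.3894 + 2 × 5.5748 = 20.5390
α = (4/3)·(1 − 9.3894/20.5390) = 0.724

α = 0.724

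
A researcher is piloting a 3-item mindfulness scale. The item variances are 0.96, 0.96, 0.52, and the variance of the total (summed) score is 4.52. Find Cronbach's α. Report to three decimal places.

α = 0.690

sum of item variances = 0.96 + 0.96 + 0.52 = 2.44
α = (k/(k−1))·(1 − sum of item variances/Var(T)) = (3/2)·(1 − 2.44/4.52) = 0.690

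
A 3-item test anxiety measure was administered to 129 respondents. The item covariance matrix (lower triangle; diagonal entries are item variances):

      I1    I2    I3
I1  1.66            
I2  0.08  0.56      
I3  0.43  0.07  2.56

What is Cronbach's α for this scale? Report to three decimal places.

ΣVar(i) = 1.66 + 0.56 + 2.56 = 4.78
Sum of off-diagonal covariances = 0.58
σ²_T = 4.78 + 2 × 0.58 = 5.94
α = (k/(k−1))·(1 − ΣVar(i)/σ²_T) = (3/2)·(1 − 4.78/5.94) = 0.293

α = 0.293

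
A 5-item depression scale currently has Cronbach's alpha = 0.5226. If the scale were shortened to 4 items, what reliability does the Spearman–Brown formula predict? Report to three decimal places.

predicted reliability = 0.467

Length factor m = 4/5 = 0.8000
α' = m·α / (1 − (1−m)·α)
   = 4/5 × 0.5226 / (1 − (1 − 4/5) × 0.5226)
   = 0.4181 / 0.8955 = 0.467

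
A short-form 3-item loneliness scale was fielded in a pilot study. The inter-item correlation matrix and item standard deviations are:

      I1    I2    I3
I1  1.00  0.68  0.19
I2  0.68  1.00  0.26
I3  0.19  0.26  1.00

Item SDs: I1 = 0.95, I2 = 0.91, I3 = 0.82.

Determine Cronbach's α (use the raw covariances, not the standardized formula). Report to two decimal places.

Σσ²ᵢ = 0.95² + 0.91² + 0.82² = 2.4030
Covariances σ_ij = r_ij · s_i · s_j:
  σ(I1,I2) = 0.68 × 0.95 × 0.91 = 0.5879
  σ(I1,I3) = 0.19 × 0.95 × 0.82 = 0.1480
  σ(I2,I3) = 0.26 × 0.91 × 0.82 = 0.1940
σ²_T = Σσ²ᵢ + 2·Σσ_ij = 2.4030 + 2 × 0.9299 = 4.2628
α = (3/2)·(1 − 2.4030/4.2628) = 0.65

α = 0.65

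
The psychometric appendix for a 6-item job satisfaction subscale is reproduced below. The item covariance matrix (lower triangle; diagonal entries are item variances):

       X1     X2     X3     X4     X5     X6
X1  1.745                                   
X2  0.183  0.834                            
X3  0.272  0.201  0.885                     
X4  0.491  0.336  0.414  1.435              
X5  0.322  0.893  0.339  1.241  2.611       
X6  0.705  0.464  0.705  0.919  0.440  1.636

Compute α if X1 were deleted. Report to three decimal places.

Remaining items: X2, X3, X4, X5, X6 (k = 5).
sum of item variances = 0.834 + 0.885 + 1.435 + 2.611 + 1.636 = 7.401
Var(T) = 7.401 + 2 × 5.952 = 19.305
α (item deleted) = (5/4)·(1 − 7.401/19.305) = 0.771

α = 0.771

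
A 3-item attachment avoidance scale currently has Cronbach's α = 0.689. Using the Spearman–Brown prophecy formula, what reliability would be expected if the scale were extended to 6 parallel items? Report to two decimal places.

predicted reliability = 0.82

Length factor m = 6/3 = 2.0000
α' = m·α / (1 + (m−1)·α)
   = 6/3 × 0.689 / (1 + (6/3 − 1) × 0.689)
   = 1.3780 / 1.6890 = 0.82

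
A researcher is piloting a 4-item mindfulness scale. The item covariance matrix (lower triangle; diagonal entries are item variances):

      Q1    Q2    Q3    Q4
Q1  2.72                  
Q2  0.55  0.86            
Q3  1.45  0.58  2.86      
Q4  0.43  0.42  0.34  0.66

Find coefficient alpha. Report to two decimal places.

sum of item variances = 2.72 + 0.86 + 2.86 + 0.66 = 7.10
Σ_{i<j} σ_ij = 3.77
total variance = 7.10 + 2 × 3.77 = 14.64
α = (k/(k−1))·(1 − sum of item variances/total variance) = (4/3)·(1 − 7.10/14.64) = 0.69

α = 0.69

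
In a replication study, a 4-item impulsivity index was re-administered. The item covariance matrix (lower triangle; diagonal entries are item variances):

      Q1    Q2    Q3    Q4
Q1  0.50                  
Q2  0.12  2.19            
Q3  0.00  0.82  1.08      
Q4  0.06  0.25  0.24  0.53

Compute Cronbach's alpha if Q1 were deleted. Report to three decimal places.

Remaining items: Q2, Q3, Q4 (k = 3).
ΣVar(i) = 2.19 + 1.08 + 0.53 = 3.80
σ²_T = 3.80 + 2 × 1.31 = 6.42
α (item deleted) = (3/2)·(1 − 3.80/6.42) = 0.612

Cronbach's alpha = 0.612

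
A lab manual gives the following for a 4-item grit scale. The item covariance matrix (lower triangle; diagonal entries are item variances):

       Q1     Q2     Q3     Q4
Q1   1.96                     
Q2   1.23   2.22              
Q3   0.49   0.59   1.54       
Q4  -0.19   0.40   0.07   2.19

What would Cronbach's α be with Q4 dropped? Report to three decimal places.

Cronbach's α = 0.670

Remaining items: Q1, Q2, Q3 (k = 3).
sum of item variances = 1.96 + 2.22 + 1.54 = 5.72
σ²_total = 5.72 + 2 × 2.31 = 10.34
α (item deleted) = (3/2)·(1 − 5.72/10.34) = 0.670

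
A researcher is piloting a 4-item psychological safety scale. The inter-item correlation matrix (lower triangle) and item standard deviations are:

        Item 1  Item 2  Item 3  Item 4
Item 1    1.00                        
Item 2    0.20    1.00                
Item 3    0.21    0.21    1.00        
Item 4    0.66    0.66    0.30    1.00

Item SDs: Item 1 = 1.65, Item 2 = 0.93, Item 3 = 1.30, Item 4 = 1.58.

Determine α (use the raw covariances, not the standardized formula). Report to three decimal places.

α = 0.702

Σσ²ᵢ = 1.65² + 0.93² + 1.30² + 1.58² = 7.7738
Covariances σ_ij = r_ij · s_i · s_j:
  σ(Item 1,Item 2) = 0.20 × 1.65 × 0.93 = 0.3069
  σ(Item 1,Item 3) = 0.21 × 1.65 × 1.30 = 0.4504
  σ(Item 1,Item 4) = 0.66 × 1.65 × 1.58 = 1.7206
  σ(Item 2,Item 3) = 0.21 × 0.93 × 1.30 = 0.2539
  σ(Item 2,Item 4) = 0.66 × 0.93 × 1.58 = 0.9698
  σ(Item 3,Item 4) = 0.30 × 1.30 × 1.58 = 0.6162
σ²_T = Σσ²ᵢ + 2·Σσ_ij = 7.7738 + 2 × 4.3178 = 16.4094
α = (4/3)·(1 − 7.7738/16.4094) = 0.702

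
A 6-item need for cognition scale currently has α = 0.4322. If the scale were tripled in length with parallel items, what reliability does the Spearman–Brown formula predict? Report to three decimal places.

predicted reliability = 0.695

Length factor m = 3
α' = m·α / (1 + (m−1)·α)
   = 3 × 0.4322 / (1 + (3 − 1) × 0.4322)
   = 1.2966 / 1.8644 = 0.695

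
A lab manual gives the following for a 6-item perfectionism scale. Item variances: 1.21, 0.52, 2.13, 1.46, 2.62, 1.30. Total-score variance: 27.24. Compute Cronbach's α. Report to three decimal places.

α = 0.793

Σσᵢ² = 1.21 + 0.52 + 2.13 + 1.46 + 2.62 + 1.30 = 9.24
α = (k/(k−1))·(1 − Σσᵢ²/Var(T)) = (6/5)·(1 − 9.24/27.24) = 0.793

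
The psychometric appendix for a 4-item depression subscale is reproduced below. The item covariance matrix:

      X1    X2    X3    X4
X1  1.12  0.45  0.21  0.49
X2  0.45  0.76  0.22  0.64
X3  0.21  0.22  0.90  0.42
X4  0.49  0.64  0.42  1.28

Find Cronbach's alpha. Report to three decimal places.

Σσᵢ² = 1.12 + 0.76 + 0.90 + 1.28 = 4.06
Sum of the distinct covariances = 2.43
Var(T) = 4.06 + 2 × 2.43 = 8.92
α = (k/(k−1))·(1 − Σσᵢ²/Var(T)) = (4/3)·(1 − 4.06/8.92) = 0.726

Cronbach's alpha = 0.726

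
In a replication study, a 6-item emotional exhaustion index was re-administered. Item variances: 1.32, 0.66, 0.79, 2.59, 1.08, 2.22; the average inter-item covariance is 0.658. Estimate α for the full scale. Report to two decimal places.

ΣVar(i) = 1.32 + 0.66 + 0.79 + 2.59 + 1.08 + 2.22 = 8.66
Sum of the 15 distinct covariances = 15 × 0.658 = 9.870
σ²_T = ΣVar(i) + 2·Σcov = 8.66 + 2 × 9.870 = 28.400
α = (6/5)·(1 − 8.66/28.400) = 0.83

α = 0.83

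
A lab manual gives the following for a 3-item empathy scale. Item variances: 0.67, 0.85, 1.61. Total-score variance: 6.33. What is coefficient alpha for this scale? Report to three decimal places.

coefficient alpha = 0.758

Σσ²ᵢ = 0.67 + 0.85 + 1.61 = 3.13
α = (k/(k−1))·(1 − Σσ²ᵢ/σ²_T) = (3/2)·(1 − 3.13/6.33) = 0.758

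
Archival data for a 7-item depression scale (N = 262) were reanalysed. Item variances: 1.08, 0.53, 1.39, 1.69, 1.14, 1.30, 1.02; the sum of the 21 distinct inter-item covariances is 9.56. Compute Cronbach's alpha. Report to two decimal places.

Σσᵢ² = 1.08 + 0.53 + 1.39 + 1.69 + 1.14 + 1.30 + 1.02 = 8.15
Sum of distinct covariances = 9.56
σ²_T = Σσᵢ² + 2·Σcov = 8.15 + 2 × 9.56 = 27.27
α = (7/6)·(1 − 8.15/27.27) = 0.82

Cronbach's alpha = 0.82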